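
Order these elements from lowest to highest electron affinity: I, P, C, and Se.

P, C, Se, I

C is in period 2, group 14; P is in period 3, group 15; Se is in period 4, group 16; I is in period 5, group 17.
Electron affinity generally becomes more exothermic across a period toward the halogens and less exothermic down a group.
A diagonal step moves right (one effect) and down (the opposite effect) at once.
C > P: period and group pull opposite ways; the down-group shift dominates (122 vs 72 kJ/mol).
Se > C: the two effects oppose for this pair; the across-period effect wins (195 vs 122 kJ/mol).
I > Se: period and group pull opposite ways; the across-period shift dominates (295 vs 195 kJ/mol).
Tabulated electron affinity (kJ/mol): C 122, P 72, Se 195, I 295.
So from lowest to highest: P < C < Se < I.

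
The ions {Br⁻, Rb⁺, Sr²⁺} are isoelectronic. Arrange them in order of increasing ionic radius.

Sr²⁺, Rb⁺, Br⁻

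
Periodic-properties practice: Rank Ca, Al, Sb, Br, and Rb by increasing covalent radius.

Atomic radius shrinks across a period as nuclear charge pulls the same shell inward, and grows down a group as new shells are added.
Neither a single period nor a single group — weigh both effects.
Al > Br: the two effects oppose for this pair; the across-period effect wins (126 vs 114 pm).
Sb > Al: the two effects oppose for this pair; the down-group effect wins (140 vs 126 pm).
Ca > Sb: period and group pull opposite ways; the across-period shift dominates (171 vs 140 pm).
Rb > Ca: both effects reinforce here, so Rb is clearly the larger of the two.
Tabulated atomic radius (pm): Al 126, Ca 171, Br 114, Rb 210, Sb 140.
So from smallest to largest: Br < Al < Sb < Ca < Rb.

Br < Al < Sb < Ca < Rb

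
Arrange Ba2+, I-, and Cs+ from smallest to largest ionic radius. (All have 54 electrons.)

All of these have 54 electrons, so size is governed by nuclear charge alone: the more protons, the stronger the pull on the same electron cloud, and the smaller the ion.
Nuclear charges: Ba2+ (Z=56), Cs+ (Z=55), I- (Z=53).
Smallest to largest: Ba2+ < Cs+ < I-.

Ba2+ < Cs+ < I-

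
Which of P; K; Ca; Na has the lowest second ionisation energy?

IE_2 is the cost of taking one more electron from the +1 cation: P⁺ still has 4 valence electrons; K⁺ is the bare [Ar] core; Ca⁺ still has 1 valence electron; Na⁺ is the bare [Ne] core.
Core electrons are held far more tightly than valence electrons, so K and Na top the IE_2 order.
Valence configurations: P⁺ [Ne]3s²3p², Ca⁺ [Ar]4s¹.
Tabulated IE_2 (kJ/mol): P 1907, K 3052, Ca 1145, Na 4562.
Hence IE_2: Ca < P < K < Na.

Ca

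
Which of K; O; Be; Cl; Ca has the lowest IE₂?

Consider each +1 ion: K⁺ is the bare [Ar] core; O⁺ still has 5 valence electrons; Be⁺ still has 1 valence electron; Cl⁺ still has 6 valence electrons; Ca⁺ still has 1 valence electron.
Usually core removal costs more than valence removal, but here the competition is close: a tightly held n=2 valence electron can cost more to remove than an n=3 core electron, so the actual values have to decide it.
Valence configurations: O⁺ [He]2s²2p³, Be⁺ [He]2s¹, Cl⁺ [Ne]3s²3p⁴, Ca⁺ [Ar]4s¹.
The numbers (kJ/mol): K 3052, O 3388, Be 1757, Cl 2298, Ca 1145.
Putting it together, IE_2: Ca < Be < Cl < K < O.

Ca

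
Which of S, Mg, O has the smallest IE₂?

Consider each +1 ion: S⁺ still has 5 valence electrons; Mg⁺ still has 1 valence electron; O⁺ still has 5 valence electrons.
All are still removing valence electrons, so compare the +1 ions as you would atoms: IE_2 generally rises across a period (higher Z_eff) and falls down a group (larger shell), subject to the usual subshell exceptions.
Valence configurations: S⁺ [Ne]3s²3p³, Mg⁺ [Ne]3s¹, O⁺ [He]2s²2p³.
The numbers (kJ/mol): S 2252, Mg 1451, O 3388.
Overall IE_2 order: Mg < S < O.

Mg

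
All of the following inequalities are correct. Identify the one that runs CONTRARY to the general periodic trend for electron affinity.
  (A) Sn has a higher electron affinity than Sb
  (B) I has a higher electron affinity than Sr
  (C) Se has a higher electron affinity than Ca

The general trend: electron affinity increases across a period and decreases down a group.
(A) Sn (period 5, group 14) vs Sb (period 5, group 15): the stated order contradicts the simple trend.
(B) I (period 5, group 17) vs Sr (period 5, group 2): the stated order agrees with the simple trend.
(C) Se (period 4, group 16) vs Ca (period 4, group 2): the stated order agrees with the simple trend.
The exception is (A): adding an electron to Sb's half-filled 5p³ is unfavourable, so Sn has the more exothermic EA.

(A)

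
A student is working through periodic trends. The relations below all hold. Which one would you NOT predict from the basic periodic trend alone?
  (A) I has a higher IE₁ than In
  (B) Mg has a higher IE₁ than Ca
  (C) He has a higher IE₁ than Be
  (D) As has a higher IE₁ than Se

The general trend: IE₁ increases across a period and decreases down a group.
(A) I (period 5, group 17) vs In (period 5, group 13): the stated order agrees with the simple trend.
(B) Mg (period 3, group 2) vs Ca (period 4, group 2): the stated order agrees with the simple trend.
(C) He (period 1, group 18) vs Be (period 2, group 2): the stated order agrees with the simple trend.
(D) As (period 4, group 15) vs Se (period 4, group 16): the stated order contradicts the simple trend.
The exception is (D): Se (4p⁴) ionizes more easily than half-filled As (4p³).

(D)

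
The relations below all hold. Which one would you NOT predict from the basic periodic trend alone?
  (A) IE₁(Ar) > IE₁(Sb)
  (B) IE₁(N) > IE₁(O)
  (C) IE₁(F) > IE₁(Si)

The general trend: first ionization energy increases across a period and decreases down a group.
(A) Ar (period 3, group 18) vs Sb (period 5, group 15): the stated order agrees with the simple trend.
(B) N (period 2, group 15) vs O (period 2, group 16): the stated order contradicts the simple trend.
(C) F (period 2, group 17) vs Si (period 3, group 14): the stated order agrees with the simple trend.
The exception is (B): pairing an electron in O's 2p⁴ costs repulsion energy, so O ionizes more easily than half-filled N (2p³).

(B)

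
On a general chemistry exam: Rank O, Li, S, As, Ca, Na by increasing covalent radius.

O, S, As, Li, Na, Ca

Moving right in a period, electrons are added to the same shell under a stronger nuclear pull, so atoms get smaller; moving down, a new shell is opened and atoms get larger.
These span different periods and groups, so the two trends combine.
S > O: S sits below O in group 16, so the down-group effect alone puts S larger.
As > S: relative to S, both the across-period and down-group shifts push As's atomic radius up.
Li > As: period and group pull opposite ways; the across-period shift dominates (133 vs 121 pm).
Na > Li: they share group 1; the group trend gives Na the larger value.
Ca > Na: the two effects oppose for this pair; the down-group effect wins (171 vs 155 pm).
Tabulated atomic radius (pm): Li 133, O 63, Na 155, S 103, Ca 171, As 121.
So from smallest to largest: O < S < As < Li < Na < Ca.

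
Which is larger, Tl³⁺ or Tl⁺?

Tl⁺

Both ions have Z = 81 protons, but Tl³⁺ has lost more electrons, so its remaining electrons feel a larger effective nuclear charge per electron and are pulled in more tightly.
Higher positive charge → smaller ion, so Tl⁺ > Tl³⁺.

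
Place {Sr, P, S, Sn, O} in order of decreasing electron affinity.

Atoms with high Z_eff and room in the valence shell (especially the halogens) have the most exothermic electron affinities.
These span different periods and groups, so the two trends combine.
P > Sr: both effects reinforce here, so P is clearly the higher of the two.
Sn > P: this pair runs against the simple trend — see the exception note.
O > Sn: relative to Sn, both the across-period and down-group shifts push O's electron affinity up.
S > O: this pair runs against the simple trend — see the exception note.
Note the exception: Sn has a higher electron affinity than P, contrary to the simple trend — adding an electron to P's half-filled np³ subshell costs electron-pairing energy.
Note the exception: S has a higher electron affinity than O, contrary to the simple trend — the compact 2p subshell of O repels the added electron more than S's larger 3p does.
Tabulated electron affinity (kJ/mol): O 141, P 72, S 200, Sr 5, Sn 107.
So from highest to lowest: S > O > Sn > P > Sr.

S > O > Sn > P > Sr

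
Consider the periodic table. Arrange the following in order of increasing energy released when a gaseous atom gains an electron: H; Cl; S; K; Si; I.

H is in period 1, group 1; Si is in period 3, group 14; S is in period 3, group 16; Cl is in period 3, group 17; K is in period 4, group 1; I is in period 5, group 17.
Electron affinity generally becomes more exothermic across a period toward the halogens and less exothermic down a group.
Neither a single period nor a single group — weigh both effects.
H > K: they share group 1; the group trend gives H the larger value.
Si > H: period and group pull opposite ways; the across-period shift dominates (134 vs 73 kJ/mol).
S > Si: S lies to the right of Si in period 3, so the across-period effect alone puts S higher.
I > S: period and group pull opposite ways; the across-period shift dominates (295 vs 200 kJ/mol).
Cl > I: Cl sits above I in group 17, so the down-group effect alone puts Cl higher.
Tabulated electron affinity (kJ/mol): H 73, Si 134, S 200, Cl 349, K 48, I 295.
So from lowest to highest: K < H < Si < S < I < Cl.

K, H, Si, S, I, Cl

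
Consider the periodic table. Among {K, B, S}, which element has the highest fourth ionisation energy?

B

Consider each +3 ion: K³⁺ is already 2 electrons into the core; B³⁺ is the bare [He] core; S³⁺ still has 3 valence electrons.
Core electrons are held far more tightly than valence electrons, so K and B top the IE_4 order.
Tabulated IE_4 (kJ/mol): K 5877, B 25026, S 4556.
Hence IE_4: S < K < B.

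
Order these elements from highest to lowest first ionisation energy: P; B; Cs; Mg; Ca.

P, B, Mg, Ca, Cs

B is in period 2, group 13; Mg is in period 3, group 2; P is in period 3, group 15; Ca is in period 4, group 2; Cs is in period 6, group 1.
First ionization energy rises across a period (greater Z_eff holds electrons more tightly) and falls down a group (valence electrons are farther from the nucleus).
Here both period and group differ, so the two effects have to be weighed against each other.
Ca > Cs: relative to Cs, both the across-period and down-group shifts push Ca's first ionization energy up.
Mg > Ca: Mg sits above Ca in group 2, so the down-group effect alone puts Mg higher.
B > Mg: both effects reinforce here, so B is clearly the higher of the two.
P > B: period and group pull opposite ways; the across-period shift dominates (1012 vs 801 kJ/mol).
For reference (kJ/mol): B 801, Mg 738, P 1012, Ca 590, Cs 376.
So from highest to lowest: P > B > Mg > Ca > Cs.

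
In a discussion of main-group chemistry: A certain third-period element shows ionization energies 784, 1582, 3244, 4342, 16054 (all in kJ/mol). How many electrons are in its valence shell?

Look for the largest jump between consecutive ionization energies: IE5/IE4 ≈ 3.7, far larger than any earlier ratio.
That jump marks the point where a core electron is being removed. So the atom has 4 valence electrons.

4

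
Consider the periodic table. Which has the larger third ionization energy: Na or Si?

Na

After 2 electrons have been removed, what remains? Na²⁺ is already 1 electron into the core; Si²⁺ still has 2 valence electrons.
Core electrons are held far more tightly than valence electrons, so Na tops the IE_3 order.
Approximate IE_3 values (kJ/mol): Na 6910, Si 3232.
So the third ionization energies run Si < Na.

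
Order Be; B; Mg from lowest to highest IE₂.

Mg, Be, B

Consider each +1 ion: Be⁺ still has 1 valence electron; B⁺ still has 2 valence electrons; Mg⁺ still has 1 valence electron.
All are still removing valence electrons, so compare the +1 ions as you would atoms: IE_2 generally rises across a period (higher Z_eff) and falls down a group (larger shell), subject to the usual subshell exceptions.
Valence configurations: Be⁺ [He]2s¹, B⁺ [He]2s², Mg⁺ [Ne]3s¹.
The numbers (kJ/mol): Be 1757, B 2427, Mg 1451.
Overall IE_2 order: Mg < Be < B.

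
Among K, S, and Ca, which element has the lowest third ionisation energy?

S

The third ionization energy removes an electron from the +2 ion. For each element: K²⁺ is already 1 electron into the core; S²⁺ still has 4 valence electrons; Ca²⁺ is the bare [Ar] core.
Breaking into a closed-shell core is much more expensive than removing a leftover valence electron — K and Ca have the largest IE_3 here.
Approximate IE_3 values (kJ/mol): K 4420, S 3357, Ca 4912.
So the third ionization energies run S < K < Ca.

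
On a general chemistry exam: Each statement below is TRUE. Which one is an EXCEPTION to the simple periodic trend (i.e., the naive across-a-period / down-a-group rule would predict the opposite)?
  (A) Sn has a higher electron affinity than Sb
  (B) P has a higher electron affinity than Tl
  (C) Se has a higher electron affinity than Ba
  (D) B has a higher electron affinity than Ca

(A)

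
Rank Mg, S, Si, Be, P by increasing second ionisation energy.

After 1 electron has been removed, what remains? Mg⁺ still has 1 valence electron; S⁺ still has 5 valence electrons; Si⁺ still has 3 valence electrons; Be⁺ still has 1 valence electron; P⁺ still has 4 valence electrons.
All are still removing valence electrons, so compare the +1 ions as you would atoms: IE_2 generally rises across a period (higher Z_eff) and falls down a group (larger shell), subject to the usual subshell exceptions.
Valence configurations: Mg⁺ [Ne]3s¹, S⁺ [Ne]3s²3p³, Si⁺ [Ne]3s²3p¹, Be⁺ [He]2s¹, P⁺ [Ne]3s²3p².
The numbers (kJ/mol): Mg 1451, S 2252, Si 1577, Be 1757, P 1907.
Overall IE_2 order: Mg < Si < Be < P < S.

Mg < Si < Be < P < S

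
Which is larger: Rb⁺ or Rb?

Forming Rb⁺ removes 1 electron from Rb. Fewer electrons for the same nuclear charge means less shielding and a higher Z_eff on the remaining electrons, and for main-group metals the entire outer shell is lost.
A cation is smaller than its parent atom: Rb⁺ < Rb.

Rb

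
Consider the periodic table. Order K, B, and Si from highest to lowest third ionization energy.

K > B > Si

IE_3 is the cost of taking one more electron from the +2 cation: K²⁺ is already 1 electron into the core; B²⁺ still has 1 valence electron; Si²⁺ still has 2 valence electrons.
Pulling an electron out of a noble-gas core costs far more than removing a remaining valence electron, so K sits at the high end of IE_3.
Valence configurations: B²⁺ [He]2s¹, Si²⁺ [Ne]3s².
Tabulated IE_3 (kJ/mol): K 4420, B 3660, Si 3232.
Putting it together, IE_3: Si < B < K.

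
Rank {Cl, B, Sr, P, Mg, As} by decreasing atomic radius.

Sr, Mg, As, P, Cl, B

B is in period 2, group 13; Mg is in period 3, group 2; P is in period 3, group 15; Cl is in period 3, group 17; As is in period 4, group 15; Sr is in period 5, group 2.
Radius decreases left→right (rising Z_eff, same n) and increases top→bottom (higher n).
Here both period and group differ, so the two effects have to be weighed against each other.
Cl > B: period and group pull opposite ways; the down-group shift dominates (99 vs 85 pm).
P > Cl: both are in period 3; the period trend gives P the larger value.
As > P: they share group 15; the group trend gives As the larger value.
Mg > As: period and group pull opposite ways; the across-period shift dominates (139 vs 121 pm).
Sr > Mg: Sr sits below Mg in group 2, so the down-group effect alone puts Sr larger.
Approximate values (pm): B 85, Mg 139, P 111, Cl 99, As 121, Sr 185.
So from largest to smallest: Sr > Mg > As > P > Cl > B.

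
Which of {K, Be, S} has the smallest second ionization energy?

IE_2 is the cost of taking one more electron from the +1 cation: K⁺ is the bare [Ar] core; Be⁺ still has 1 valence electron; S⁺ still has 5 valence electrons.
Breaking into a closed-shell core is much more expensive than removing a leftover valence electron — K has the largest IE_2 here.
Valence configurations: Be⁺ [He]2s¹, S⁺ [Ne]3s²3p³.
The numbers (kJ/mol): K 3052, Be 1757, S 2252.
Putting it together, IE_2: Be < S < K.

Be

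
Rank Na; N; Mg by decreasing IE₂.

Na > N > Mg

Consider each +1 ion: Na⁺ is the bare [Ne] core; N⁺ still has 4 valence electrons; Mg⁺ still has 1 valence electron.
Breaking into a closed-shell core is much more expensive than removing a leftover valence electron — Na has the largest IE_2 here.
Valence configurations: N⁺ [He]2s²2p², Mg⁺ [Ne]3s¹.
Tabulated IE_2 (kJ/mol): Na 4562, N 2856, Mg 1451.
Hence IE_2: Mg < N < Na.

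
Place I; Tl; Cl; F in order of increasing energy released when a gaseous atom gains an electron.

F is in period 2, group 17; Cl is in period 3, group 17; I is in period 5, group 17; Tl is in period 6, group 13.
Adding an electron releases more energy for atoms nearer the top right (short of the noble gases).
Neither a single period nor a single group — weigh both effects.
I > Tl: relative to Tl, both the across-period and down-group shifts push I's electron affinity up.
F > I: they share group 17; the group trend gives F the larger value.
Cl > F: this pair runs against the simple trend — see the exception note.
Note the exception: Cl has a higher electron affinity than F, contrary to the simple trend — F's small 2p subshell makes the incoming electron feel strong e⁻–e⁻ repulsion, so Cl actually releases more energy on gaining an electron.
Tabulated electron affinity (kJ/mol): F 328, Cl 349, I 295, Tl 19.
So from lowest to highest: Tl < I < F < Cl.

Tl < I < F < Cl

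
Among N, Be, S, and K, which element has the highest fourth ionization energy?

After 3 electrons have been removed, what remains? N³⁺ still has 2 valence electrons; Be³⁺ is already 1 electron into the core; S³⁺ still has 3 valence electrons; K³⁺ is already 2 electrons into the core.
Usually core removal costs more than valence removal, but here the competition is close: a tightly held n=2 valence electron can cost more to remove than an n=3 core electron, so the actual values have to decide it.
Valence configurations: N³⁺ [He]2s², S³⁺ [Ne]3s²3p¹.
The numbers (kJ/mol): N 7475, Be 21007, S 4556, K 5877.
So the fourth ionization energies run S < K < N < Be.

Be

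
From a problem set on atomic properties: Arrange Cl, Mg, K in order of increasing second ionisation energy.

IE_2 is the cost of taking one more electron from the +1 cation: Cl⁺ still has 6 valence electrons; Mg⁺ still has 1 valence electron; K⁺ is the bare [Ar] core.
Pulling an electron out of a noble-gas core costs far more than removing a remaining valence electron, so K sits at the high end of IE_2.
Valence configurations: Cl⁺ [Ne]3s²3p⁴, Mg⁺ [Ne]3s¹.
The numbers (kJ/mol): Cl 2298, Mg 1451, K 3052.
Hence IE_2: Mg < Cl < K.

Mg < Cl < K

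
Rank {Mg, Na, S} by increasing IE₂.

Consider each +1 ion: Mg⁺ still has 1 valence electron; Na⁺ is the bare [Ne] core; S⁺ still has 5 valence electrons.
Pulling an electron out of a noble-gas core costs far more than removing a remaining valence electron, so Na sits at the high end of IE_2.
Valence configurations: Mg⁺ [Ne]3s¹, S⁺ [Ne]3s²3p³.
Approximate IE_2 values (kJ/mol): Mg 1451, Na 4562, S 2252.
Hence IE_2: Mg < S < Na.

Mg, S, Na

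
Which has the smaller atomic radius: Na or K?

Na

Na is in period 3, group 1; K is in period 4, group 1.
Radius decreases left→right (rising Z_eff, same n) and increases top→bottom (higher n).
All are in group 1, so atomic radius increases down the group.
So Na has the smaller atomic radius (Na < K).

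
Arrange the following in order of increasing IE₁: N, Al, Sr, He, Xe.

Sr, Al, Xe, N, He

Removing the outermost electron gets harder across a period and easier down a group.
These span different periods and groups, so the two trends combine.
Al > Sr: both effects reinforce here, so Al is clearly the higher of the two.
Xe > Al: the two effects oppose for this pair; the across-period effect wins (1170 vs 578 kJ/mol).
N > Xe: the two effects oppose for this pair; the down-group effect wins (1402 vs 1170 kJ/mol).
He > N: relative to N, both the across-period and down-group shifts push He's first ionization energy up.
Approximate values (kJ/mol): He 2372, N 1402, Al 578, Sr 550, Xe 1170.
So from lowest to highest: Sr < Al < Xe < N < He.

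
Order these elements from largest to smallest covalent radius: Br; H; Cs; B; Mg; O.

Cs, Mg, Br, B, O, H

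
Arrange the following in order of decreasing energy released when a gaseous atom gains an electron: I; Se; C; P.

C is in period 2, group 14; P is in period 3, group 15; Se is in period 4, group 16; I is in period 5, group 17.
Atoms with high Z_eff and room in the valence shell (especially the halogens) have the most exothermic electron affinities.
A diagonal step moves right (one effect) and down (the opposite effect) at once.
C > P: the two effects oppose for this pair; the down-group effect wins (122 vs 72 kJ/mol).
Se > C: period and group pull opposite ways; the across-period shift dominates (195 vs 122 kJ/mol).
I > Se: period and group pull opposite ways; the across-period shift dominates (295 vs 195 kJ/mol).
Tabulated electron affinity (kJ/mol): C 122, P 72, Se 195, I 295.
So from highest to lowest: I > Se > C > P.

I, Se, C, P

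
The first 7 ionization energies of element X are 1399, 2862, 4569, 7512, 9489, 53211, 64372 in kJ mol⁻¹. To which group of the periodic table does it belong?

Look for the largest jump between consecutive ionization energies: IE6/IE5 ≈ 5.6, far larger than any earlier ratio.
That jump marks the point where a core electron is being removed. So the atom has 5 valence electrons.
A main-group element with 5 valence electrons is in group 15.

Group 15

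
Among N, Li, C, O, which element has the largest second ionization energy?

Li

IE_2 is the cost of taking one more electron from the +1 cation: N⁺ still has 4 valence electrons; Li⁺ is the bare [He] core; C⁺ still has 3 valence electrons; O⁺ still has 5 valence electrons.
Breaking into a closed-shell core is much more expensive than removing a leftover valence electron — Li has the largest IE_2 here.
Valence configurations: N⁺ [He]2s²2p², C⁺ [He]2s²2p¹, O⁺ [He]2s²2p³.
Tabulated IE_2 (kJ/mol): N 2856, Li 7298, C 2353, O 3388.
Hence IE_2: C < N < O < Li.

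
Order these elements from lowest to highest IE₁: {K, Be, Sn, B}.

K, Sn, B, Be

IE₁ increases left→right with effective nuclear charge and decreases top→bottom as the valence shell moves farther out.
These span different periods and groups, so the two trends combine.
Sn > K: period and group pull opposite ways; the across-period shift dominates (709 vs 419 kJ/mol).
B > Sn: the two effects oppose for this pair; the down-group effect wins (801 vs 709 kJ/mol).
Be > B: this pair runs against the simple trend — see the exception note.
Note the exception: Be has a higher first ionization energy than B, contrary to the simple trend — removing B's lone 2p electron is easier than breaking Be's filled 2s².
For reference (kJ/mol): Be 900, B 801, K 419, Sn 709.
So from lowest to highest: K < Sn < B < Be.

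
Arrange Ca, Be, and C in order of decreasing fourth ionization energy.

Be, Ca, C

Consider each +3 ion: Ca³⁺ is already 1 electron into the core; Be³⁺ is already 1 electron into the core; C³⁺ still has 1 valence electron.
Core electrons are held far more tightly than valence electrons, so Ca and Be top the IE_4 order.
Approximate IE_4 values (kJ/mol): Ca 6491, Be 21007, C 6223.
Putting it together, IE_4: C < Ca < Be.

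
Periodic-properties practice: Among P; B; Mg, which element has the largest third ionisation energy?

Mg

IE_3 is the cost of taking one more electron from the +2 cation: P²⁺ still has 3 valence electrons; B²⁺ still has 1 valence electron; Mg²⁺ is the bare [Ne] core.
Pulling an electron out of a noble-gas core costs far more than removing a remaining valence electron, so Mg sits at the high end of IE_3.
Valence configurations: P²⁺ [Ne]3s²3p¹, B²⁺ [He]2s¹.
Tabulated IE_3 (kJ/mol): P 2914, B 3660, Mg 7733.
Putting it together, IE_3: P < B < Mg.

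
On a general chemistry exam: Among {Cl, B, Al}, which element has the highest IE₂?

The second ionization energy removes an electron from the +1 ion. For each element: Cl⁺ still has 6 valence electrons; B⁺ still has 2 valence electrons; Al⁺ still has 2 valence electrons.
All are still removing valence electrons, so compare the +1 ions as you would atoms: IE_2 generally rises across a period (higher Z_eff) and falls down a group (larger shell), subject to the usual subshell exceptions.
Valence configurations: Cl⁺ [Ne]3s²3p⁴, B⁺ [He]2s², Al⁺ [Ne]3s².
Approximate IE_2 values (kJ/mol): Cl 2298, B 2427, Al 1817.
Hence IE_2: Al < Cl < B.

B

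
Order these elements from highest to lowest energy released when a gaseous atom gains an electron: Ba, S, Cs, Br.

Br > S > Cs > Ba

S is in period 3, group 16; Br is in period 4, group 17; Cs is in period 6, group 1; Ba is in period 6, group 2.
Adding an electron releases more energy for atoms nearer the top right (short of the noble gases).
Here both period and group differ, so the two effects have to be weighed against each other.
Cs > Ba: this pair runs against the simple trend — see the exception note.
S > Cs: both effects reinforce here, so S is clearly the higher of the two.
Br > S: period and group pull opposite ways; the across-period shift dominates (325 vs 200 kJ/mol).
Note the exception: Cs has a higher electron affinity than Ba, contrary to the simple trend — adding an electron to Ba (ns²) has to open a new, higher-energy np subshell, which is unfavourable.
For reference (kJ/mol): S 200, Br 325, Cs 46, Ba 14.
So from highest to lowest: Br > S > Cs > Ba.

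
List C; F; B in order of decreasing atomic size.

Radius decreases left→right (rising Z_eff, same n) and increases top→bottom (higher n).
All lie in period 2, so atomic radius increases right to left.
So from largest to smallest: B > C > F.

B, C, F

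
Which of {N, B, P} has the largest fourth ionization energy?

B

The fourth ionization energy removes an electron from the +3 ion. For each element: N³⁺ still has 2 valence electrons; B³⁺ is the bare [He] core; P³⁺ still has 2 valence electrons.
Breaking into a closed-shell core is much more expensive than removing a leftover valence electron — B has the largest IE_4 here.
Valence configurations: N³⁺ [He]2s², P³⁺ [Ne]3s².
The numbers (kJ/mol): N 7475, B 25026, P 4964.
Hence IE_4: P < N < B.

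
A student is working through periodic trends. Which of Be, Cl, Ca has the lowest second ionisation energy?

Consider each +1 ion: Be⁺ still has 1 valence electron; Cl⁺ still has 6 valence electrons; Ca⁺ still has 1 valence electron.
All are still removing valence electrons, so compare the +1 ions as you would atoms: IE_2 generally rises across a period (higher Z_eff) and falls down a group (larger shell), subject to the usual subshell exceptions.
Valence configurations: Be⁺ [He]2s¹, Cl⁺ [Ne]3s²3p⁴, Ca⁺ [Ar]4s¹.
The numbers (kJ/mol): Be 1757, Cl 2298, Ca 1145.
Hence IE_2: Ca < Be < Cl.

Ca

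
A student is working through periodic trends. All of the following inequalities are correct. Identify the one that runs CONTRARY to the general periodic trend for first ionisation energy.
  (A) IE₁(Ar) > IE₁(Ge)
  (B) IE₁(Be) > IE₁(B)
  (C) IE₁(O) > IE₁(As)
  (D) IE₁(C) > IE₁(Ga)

The general trend: first ionisation energy increases across a period and decreases down a group.
(A) Ar (period 3, group 18) vs Ge (period 4, group 14): the stated order agrees with the simple trend.
(B) Be (period 2, group 2) vs B (period 2, group 13): the stated order contradicts the simple trend.
(C) O (period 2, group 16) vs As (period 4, group 15): the stated order agrees with the simple trend.
(D) C (period 2, group 14) vs Ga (period 4, group 13): the stated order agrees with the simple trend.
The exception is (B): removing B's lone 2p electron is easier than breaking Be's filled 2s².

(B)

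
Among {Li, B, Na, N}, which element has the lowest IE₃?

B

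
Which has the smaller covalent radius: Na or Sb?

Na is in period 3, group 1; Sb is in period 5, group 15.
Across a period the added protons contract the valence shell; down a group each new principal shell makes the atom larger.
Here both period and group differ, so the two effects have to be weighed against each other.
Na > Sb: period and group pull opposite ways; the across-period shift dominates (155 vs 140 pm).
For reference (pm): Na 155, Sb 140.
So Sb has the smaller covalent radius (Sb < Na).

Sb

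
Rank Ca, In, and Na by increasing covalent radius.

In, Na, Ca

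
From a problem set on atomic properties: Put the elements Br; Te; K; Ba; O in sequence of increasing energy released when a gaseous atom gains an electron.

EA tends to increase across a period and decrease down a group, though the pattern is less regular than for IE or radius.
Here both period and group differ, so the two effects have to be weighed against each other.
K > Ba: period and group pull opposite ways; the down-group shift dominates (48 vs 14 kJ/mol).
O > K: both effects reinforce here, so O is clearly the higher of the two.
Te > O: this pair runs against the simple trend — see the exception note.
Br > Te: relative to Te, both the across-period and down-group shifts push Br's electron affinity up.
Note the exception: Te has a higher electron affinity than O, contrary to the simple trend — O's compact 2p subshell gives strong electron–electron repulsion on the added electron.
Tabulated electron affinity (kJ/mol): O 141, K 48, Br 325, Te 190, Ba 14.
So from lowest to highest: Ba < K < O < Te < Br.

Ba, K, O, Te, Br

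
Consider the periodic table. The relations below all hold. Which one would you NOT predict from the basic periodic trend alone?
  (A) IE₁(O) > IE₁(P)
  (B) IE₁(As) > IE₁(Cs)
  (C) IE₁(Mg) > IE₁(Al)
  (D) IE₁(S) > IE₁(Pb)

(C)

The general trend: first ionisation energy increases across a period and decreases down a group.
(A) O (period 2, group 16) vs P (period 3, group 15): the stated order agrees with the simple trend.
(B) As (period 4, group 15) vs Cs (period 6, group 1): the stated order agrees with the simple trend.
(C) Mg (period 3, group 2) vs Al (period 3, group 13): the stated order contradicts the simple trend.
(D) S (period 3, group 16) vs Pb (period 6, group 14): the stated order agrees with the simple trend.
The exception is (C): Al's single 3p electron is easier to remove than one from Mg's filled 3s².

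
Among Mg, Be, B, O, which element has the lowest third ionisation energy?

B

IE_3 is the cost of taking one more electron from the +2 cation: Mg²⁺ is the bare [Ne] core; Be²⁺ is the bare [He] core; B²⁺ still has 1 valence electron; O²⁺ still has 4 valence electrons.
Breaking into a closed-shell core is much more expensive than removing a leftover valence electron — Mg and Be have the largest IE_3 here.
Valence configurations: B²⁺ [He]2s¹, O²⁺ [He]2s²2p².
Approximate IE_3 values (kJ/mol): Mg 7733, Be 14849, B 3660, O 5300.
Putting it together, IE_3: B < O < Mg < Be.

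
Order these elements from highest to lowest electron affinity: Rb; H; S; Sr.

S, H, Rb, Sr

H is in period 1, group 1; S is in period 3, group 16; Rb is in period 5, group 1; Sr is in period 5, group 2.
EA tends to increase across a period and decrease down a group, though the pattern is less regular than for IE or radius.
Here both period and group differ, so the two effects have to be weighed against each other.
Rb > Sr: this pair runs against the simple trend — see the exception note.
H > Rb: they share group 1; the group trend gives H the larger value.
S > H: the two effects oppose for this pair; the across-period effect wins (200 vs 73 kJ/mol).
Note the exception: Rb has a higher electron affinity than Sr, contrary to the simple trend — adding an electron to Sr (ns²) has to open a new, higher-energy np subshell, which is unfavourable.
For reference (kJ/mol): H 73, S 200, Rb 47, Sr 5.
So from highest to lowest: S > H > Rb > Sr.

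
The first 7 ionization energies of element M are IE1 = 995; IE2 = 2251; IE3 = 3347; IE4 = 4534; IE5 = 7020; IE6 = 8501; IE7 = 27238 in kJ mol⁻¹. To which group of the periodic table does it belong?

Look for the largest jump between consecutive ionization energies: IE7/IE6 ≈ 3.2, far larger than any earlier ratio.
That jump marks the point where a core electron is being removed. So the atom has 6 valence electrons.
A main-group element with 6 valence electrons is in group 16.

Group 16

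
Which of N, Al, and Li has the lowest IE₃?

Al

Consider each +2 ion: N²⁺ still has 3 valence electrons; Al²⁺ still has 1 valence electron; Li²⁺ is already 1 electron into the core.
Core electrons are held far more tightly than valence electrons, so Li tops the IE_3 order.
Valence configurations: N²⁺ [He]2s²2p¹, Al²⁺ [Ne]3s¹.
Approximate IE_3 values (kJ/mol): N 4578, Al 2745, Li 11815.
Hence IE_3: Al < N < Li.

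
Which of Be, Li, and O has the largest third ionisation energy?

Be

Consider each +2 ion: Be²⁺ is the bare [He] core; Li²⁺ is already 1 electron into the core; O²⁺ still has 4 valence electrons.
Core electrons are held far more tightly than valence electrons, so Li and Be top the IE_3 order.
The numbers (kJ/mol): Be 14849, Li 11815, O 5300.
Overall IE_3 order: O < Li < Be.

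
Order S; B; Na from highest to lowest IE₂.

After 1 electron has been removed, what remains? S⁺ still has 5 valence electrons; B⁺ still has 2 valence electrons; Na⁺ is the bare [Ne] core.
Core electrons are held far more tightly than valence electrons, so Na tops the IE_2 order.
Valence configurations: S⁺ [Ne]3s²3p³, B⁺ [He]2s².
The numbers (kJ/mol): S 2252, B 2427, Na 4562.
Putting it together, IE_2: S < B < Na.

Na > B > S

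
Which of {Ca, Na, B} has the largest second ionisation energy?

Na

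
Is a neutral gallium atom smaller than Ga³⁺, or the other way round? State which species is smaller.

Ga³⁺

Forming Ga³⁺ removes 3 electrons from Ga. Fewer electrons for the same nuclear charge means less shielding and a higher Z_eff on the remaining electrons, and for main-group metals the entire outer shell is lost.
A cation is smaller than its parent atom: Ga³⁺ < Ga.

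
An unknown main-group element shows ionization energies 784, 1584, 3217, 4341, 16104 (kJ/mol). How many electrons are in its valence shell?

4

Look for the largest jump between consecutive ionization energies: IE5/IE4 ≈ 3.7, far larger than any earlier ratio.
That jump marks the point where a core electron is being removed. So the atom has 4 valence electrons.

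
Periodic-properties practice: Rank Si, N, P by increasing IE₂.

Consider each +1 ion: Si⁺ still has 3 valence electrons; N⁺ still has 4 valence electrons; P⁺ still has 4 valence electrons.
All are still removing valence electrons, so compare the +1 ions as you would atoms: IE_2 generally rises across a period (higher Z_eff) and falls down a group (larger shell), subject to the usual subshell exceptions.
Valence configurations: Si⁺ [Ne]3s²3p¹, N⁺ [He]2s²2p², P⁺ [Ne]3s²3p².
Tabulated IE_2 (kJ/mol): Si 1577, N 2856, P 1907.
So the second ionization energies run Si < P < N.

Si < P < N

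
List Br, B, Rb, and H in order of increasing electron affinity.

B < Rb < H < Br

H is in period 1, group 1; B is in period 2, group 13; Br is in period 4, group 17; Rb is in period 5, group 1.
EA tends to increase across a period and decrease down a group, though the pattern is less regular than for IE or radius.
Neither a single period nor a single group — weigh both effects.
Rb > B: this pair runs against the simple trend — see the exception note.
H > Rb: H sits above Rb in group 1, so the down-group effect alone puts H higher.
Br > H: period and group pull opposite ways; the across-period shift dominates (325 vs 73 kJ/mol).
Note the exception: Rb has a higher electron affinity than B, contrary to the simple trend — B's ns²np¹ configuration gives only a small electron affinity — the sparsely filled np subshell binds an added electron weakly.
Tabulated electron affinity (kJ/mol): H 73, B 27, Br 325, Rb 47.
So from lowest to highest: B < Rb < H < Br.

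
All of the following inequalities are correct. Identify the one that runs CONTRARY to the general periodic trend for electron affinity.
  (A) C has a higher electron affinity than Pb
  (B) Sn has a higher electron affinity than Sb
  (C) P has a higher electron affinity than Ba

The general trend: electron affinity increases across a period and decreases down a group.
(A) C (period 2, group 14) vs Pb (period 6, group 14): the stated order agrees with the simple trend.
(B) Sn (period 5, group 14) vs Sb (period 5, group 15): the stated order contradicts the simple trend.
(C) P (period 3, group 15) vs Ba (period 6, group 2): the stated order agrees with the simple trend.
The exception is (B): adding an electron to Sb's half-filled 5p³ is unfavourable, so Sn has the more exothermic EA.

(B)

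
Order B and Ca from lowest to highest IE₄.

The fourth ionization energy removes an electron from the +3 ion. For each element: B³⁺ is the bare [He] core; Ca³⁺ is already 1 electron into the core.
All of these are removing an electron from a noble-gas core or deeper; the smaller core (lower principal quantum number) is held far more tightly, and within a period the higher nuclear charge binds the same core more tightly.
The numbers (kJ/mol): B 25026, Ca 6491.
Hence IE_4: Ca < B.

Ca < B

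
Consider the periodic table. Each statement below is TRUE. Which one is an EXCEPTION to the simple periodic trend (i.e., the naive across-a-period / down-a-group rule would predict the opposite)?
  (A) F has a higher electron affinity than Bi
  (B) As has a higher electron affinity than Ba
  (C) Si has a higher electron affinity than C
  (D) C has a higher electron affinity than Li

The general trend: electron affinity increases across a period and decreases down a group.
(A) F (period 2, group 17) vs Bi (period 6, group 15): the stated order agrees with the simple trend.
(B) As (period 4, group 15) vs Ba (period 6, group 2): the stated order agrees with the simple trend.
(C) Si (period 3, group 14) vs C (period 2, group 14): the stated order contradicts the simple trend.
(D) C (period 2, group 14) vs Li (period 2, group 1): the stated order agrees with the simple trend.
The exception is (C): Si's larger, more diffuse 3p orbitals accept an added electron slightly more readily than C's compact 2p.

(C)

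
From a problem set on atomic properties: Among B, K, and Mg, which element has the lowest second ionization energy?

The second ionization energy removes an electron from the +1 ion. For each element: B⁺ still has 2 valence electrons; K⁺ is the bare [Ar] core; Mg⁺ still has 1 valence electron.
Pulling an electron out of a noble-gas core costs far more than removing a remaining valence electron, so K sits at the high end of IE_2.
Valence configurations: B⁺ [He]2s², Mg⁺ [Ne]3s¹.
Tabulated IE_2 (kJ/mol): B 2427, K 3052, Mg 1451.
Overall IE_2 order: Mg < B < K.

Mg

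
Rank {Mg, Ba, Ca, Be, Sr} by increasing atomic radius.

Be < Mg < Ca < Sr < Ba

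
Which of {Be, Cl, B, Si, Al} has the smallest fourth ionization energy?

Si

After 3 electrons have been removed, what remains? Be³⁺ is already 1 electron into the core; Cl³⁺ still has 4 valence electrons; B³⁺ is the bare [He] core; Si³⁺ still has 1 valence electron; Al³⁺ is the bare [Ne] core.
Pulling an electron out of a noble-gas core costs far more than removing a remaining valence electron, so Al, Be and B sit at the high end of IE_4.
Valence configurations: Cl³⁺ [Ne]3s²3p², Si³⁺ [Ne]3s¹.
Approximate IE_4 values (kJ/mol): Be 21007, Cl 5159, B 25026, Si 4356, Al 11577.
Hence IE_4: Si < Cl < Al < Be < B.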